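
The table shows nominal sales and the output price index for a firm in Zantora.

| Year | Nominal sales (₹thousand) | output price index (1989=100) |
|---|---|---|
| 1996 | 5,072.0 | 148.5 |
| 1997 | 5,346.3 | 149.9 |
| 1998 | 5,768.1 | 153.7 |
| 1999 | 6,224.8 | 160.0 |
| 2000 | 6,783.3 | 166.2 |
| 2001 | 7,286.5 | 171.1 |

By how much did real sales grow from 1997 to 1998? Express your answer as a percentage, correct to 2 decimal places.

5.22%

Real sales 1997 = 5346.3/1.499 = 3566.58.
Real sales 1998 = 5768.1/1.537 = 3752.83.
Change = 3752.83/3566.58 − 1 = 0.0522.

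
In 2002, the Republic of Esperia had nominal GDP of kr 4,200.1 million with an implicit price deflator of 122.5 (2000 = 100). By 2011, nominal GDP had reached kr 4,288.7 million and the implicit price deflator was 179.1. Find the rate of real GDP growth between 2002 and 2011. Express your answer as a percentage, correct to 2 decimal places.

Real GDP 2002 = 4200.1 / 1.225 = 3428.65.
Real GDP 2011 = 4288.7 / 1.791 = 2394.58.
Real growth = 2394.58 / 3428.65 − 1 = -0.3016.

-30.16%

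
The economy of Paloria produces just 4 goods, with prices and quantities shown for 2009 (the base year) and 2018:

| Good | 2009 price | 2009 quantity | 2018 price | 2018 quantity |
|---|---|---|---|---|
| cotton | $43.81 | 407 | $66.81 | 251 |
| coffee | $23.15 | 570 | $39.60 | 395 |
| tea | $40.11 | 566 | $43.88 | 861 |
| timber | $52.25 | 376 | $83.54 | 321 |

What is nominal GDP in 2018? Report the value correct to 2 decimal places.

Nominal GDP 2018 = Σ (p_2018 × q_2018) = 66.81·251 + 39.60·395 + 43.88·861 + 83.54·321 = 97008.33.

$97008.33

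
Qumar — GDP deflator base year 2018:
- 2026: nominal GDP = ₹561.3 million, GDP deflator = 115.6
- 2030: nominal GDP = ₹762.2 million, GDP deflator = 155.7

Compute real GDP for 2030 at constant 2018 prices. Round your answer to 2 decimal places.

₹489.53 million

Real GDP = Nominal / (GDP deflator/100) = 762.2 / 1.557 = 489.53.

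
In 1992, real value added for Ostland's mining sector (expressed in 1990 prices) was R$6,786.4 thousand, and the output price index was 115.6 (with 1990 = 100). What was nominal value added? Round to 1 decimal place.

R$7,845.1 thousand

Nominal value added = Real × (output price index/100) = 6786.4 × 1.156 = 7845.08.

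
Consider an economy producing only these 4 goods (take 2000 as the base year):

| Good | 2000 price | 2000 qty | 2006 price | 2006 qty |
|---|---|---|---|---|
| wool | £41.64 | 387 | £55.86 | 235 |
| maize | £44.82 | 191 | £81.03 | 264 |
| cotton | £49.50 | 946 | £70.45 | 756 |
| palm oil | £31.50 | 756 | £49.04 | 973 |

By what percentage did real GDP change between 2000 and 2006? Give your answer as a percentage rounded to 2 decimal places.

-5.90%

Real GDP 2000 = Nominal GDP 2000 = 41.64·387 + 44.82·191 + 49.50·946 + 31.50·756 = 95316.30.
Real GDP 2006 (at 2000 prices) = 41.64·235 + 44.82·264 + 49.50·756 + 31.50·973 = 89689.38.
Real growth = 89689.38/95316.30 − 1 = -0.0590.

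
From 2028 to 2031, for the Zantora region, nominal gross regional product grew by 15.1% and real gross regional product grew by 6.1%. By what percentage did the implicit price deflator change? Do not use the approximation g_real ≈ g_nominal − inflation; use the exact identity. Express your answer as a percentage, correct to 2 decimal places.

8.48%

(1 + g_nom) = (1 + g_real)(1 + π), so π = 1.1510 / 1.0610 − 1 = 0.08483.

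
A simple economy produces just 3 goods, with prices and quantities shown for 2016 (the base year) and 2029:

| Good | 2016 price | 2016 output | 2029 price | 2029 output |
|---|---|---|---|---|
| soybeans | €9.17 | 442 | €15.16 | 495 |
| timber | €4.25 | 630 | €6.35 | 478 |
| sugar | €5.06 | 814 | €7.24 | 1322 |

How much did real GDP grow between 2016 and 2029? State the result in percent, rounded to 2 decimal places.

22.22%

Real GDP 2016 = Nominal GDP 2016 = 9.17·442 + 4.25·630 + 5.06·814 = 10849.48.
Real GDP 2029 (at 2016 prices) = 9.17·495 + 4.25·478 + 5.06·1322 = 13259.97.
Real growth = 13259.97/10849.48 − 1 = 0.2222.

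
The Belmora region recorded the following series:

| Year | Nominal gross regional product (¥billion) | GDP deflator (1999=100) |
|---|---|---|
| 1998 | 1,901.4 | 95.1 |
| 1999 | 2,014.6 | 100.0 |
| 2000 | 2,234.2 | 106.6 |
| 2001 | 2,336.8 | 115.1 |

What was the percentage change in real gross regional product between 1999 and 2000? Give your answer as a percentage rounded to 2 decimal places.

4.03%

Real gross regional product 1999 = 2014.6/1.000 = 2014.60.
Real gross regional product 2000 = 2234.2/1.066 = 2095.87.
Change = 2095.87/2014.60 − 1 = 0.0403.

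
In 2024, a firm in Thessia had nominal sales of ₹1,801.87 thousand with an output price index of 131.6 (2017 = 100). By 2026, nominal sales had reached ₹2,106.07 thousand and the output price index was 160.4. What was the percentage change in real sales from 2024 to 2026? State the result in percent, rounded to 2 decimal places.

-4.10%

Real sales 2024 = 1801.87 / 1.316 = 1369.20.
Real sales 2026 = 2106.07 / 1.604 = 1313.01.
Real growth = 1313.01 / 1369.20 − 1 = -0.0410.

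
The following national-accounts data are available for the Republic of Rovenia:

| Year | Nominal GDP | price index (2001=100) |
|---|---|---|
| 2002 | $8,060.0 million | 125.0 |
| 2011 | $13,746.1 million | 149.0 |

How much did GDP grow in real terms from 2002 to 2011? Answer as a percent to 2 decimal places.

Real GDP 2002 = 8060.0 / 1.250 = 6448.00.
Real GDP 2011 = 13746.1 / 1.490 = 9225.57.
Real growth = 9225.57 / 6448.00 − 1 = 0.4308.

43.08%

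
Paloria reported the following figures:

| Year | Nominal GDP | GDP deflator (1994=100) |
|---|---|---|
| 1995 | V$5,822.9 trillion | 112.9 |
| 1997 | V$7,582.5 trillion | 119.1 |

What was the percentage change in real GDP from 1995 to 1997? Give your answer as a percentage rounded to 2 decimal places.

23.44%

Deflate each year: 1995 → 5822.9/1.129 = 5157.57; 1997 → 7582.5/1.191 = 6366.50.
So real GDP changed by 6366.50/5157.57 − 1 = 0.2344, i.e. 23.44%.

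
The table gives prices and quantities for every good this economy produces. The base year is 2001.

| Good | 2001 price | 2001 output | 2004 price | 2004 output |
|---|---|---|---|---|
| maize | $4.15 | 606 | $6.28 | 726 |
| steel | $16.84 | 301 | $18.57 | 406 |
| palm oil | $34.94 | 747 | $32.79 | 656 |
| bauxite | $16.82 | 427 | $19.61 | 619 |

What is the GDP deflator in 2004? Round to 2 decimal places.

105.94

Nominal GDP 2004 = 6.28·726 + 18.57·406 + 32.79·656 + 19.61·619 = 45747.53.
Real GDP 2004 (at 2001 prices) = 4.15·726 + 16.84·406 + 34.94·656 + 16.82·619 = 43182.16.
Deflator = Nominal/Real × 100 = 45747.53/43182.16 × 100 = 105.941.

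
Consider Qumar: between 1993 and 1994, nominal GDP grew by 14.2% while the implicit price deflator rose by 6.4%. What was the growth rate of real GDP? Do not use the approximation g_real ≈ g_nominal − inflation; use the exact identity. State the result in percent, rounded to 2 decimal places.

(1 + g_nom) = (1 + g_real)(1 + π), so g_real = 1.1420 / 1.0640 − 1 = 0.07331.

7.33%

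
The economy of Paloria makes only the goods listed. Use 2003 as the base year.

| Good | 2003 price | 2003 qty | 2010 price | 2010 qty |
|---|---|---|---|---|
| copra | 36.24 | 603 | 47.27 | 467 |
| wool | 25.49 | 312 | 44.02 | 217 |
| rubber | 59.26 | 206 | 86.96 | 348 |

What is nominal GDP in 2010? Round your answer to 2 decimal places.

Nominal GDP 2010 = Σ (p_2010 × q_2010) = 47.27·467 + 44.02·217 + 86.96·348 = 61889.51.

61889.51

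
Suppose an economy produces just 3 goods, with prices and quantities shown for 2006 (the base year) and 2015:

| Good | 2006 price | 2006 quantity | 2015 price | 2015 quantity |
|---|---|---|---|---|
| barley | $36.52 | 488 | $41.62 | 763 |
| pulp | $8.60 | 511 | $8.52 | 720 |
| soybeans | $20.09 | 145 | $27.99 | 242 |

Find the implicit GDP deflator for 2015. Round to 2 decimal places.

Nominal GDP 2015 = 41.62·763 + 8.52·720 + 27.99·242 = 44664.04.
Real GDP 2015 (at 2006 prices) = 36.52·763 + 8.60·720 + 20.09·242 = 38918.54.
Deflator = Nominal/Real × 100 = 44664.04/38918.54 × 100 = 114.763.

114.76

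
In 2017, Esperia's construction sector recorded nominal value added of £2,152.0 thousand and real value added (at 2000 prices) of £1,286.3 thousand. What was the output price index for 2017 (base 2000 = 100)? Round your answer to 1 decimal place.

167.3

output price index = (Nominal / Real) × 100 = 2152.0 / 1286.3 × 100 = 167.30.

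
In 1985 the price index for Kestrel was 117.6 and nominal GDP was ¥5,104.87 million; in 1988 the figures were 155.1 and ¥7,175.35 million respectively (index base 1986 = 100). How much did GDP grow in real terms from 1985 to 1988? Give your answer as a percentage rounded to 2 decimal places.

6.57%

Real GDP 1985 = 5104.87 / 1.176 = 4340.88.
Real GDP 1988 = 7175.35 / 1.551 = 4626.27.
Real growth = 4626.27 / 4340.88 − 1 = 0.0657.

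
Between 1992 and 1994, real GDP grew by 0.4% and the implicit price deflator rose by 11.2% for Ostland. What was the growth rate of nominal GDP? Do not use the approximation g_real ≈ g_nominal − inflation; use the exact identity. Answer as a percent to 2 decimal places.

11.64%

(1 + g_nom) = (1 + g_real)(1 + π) = 1.0040 × 1.1120 = 1.11645.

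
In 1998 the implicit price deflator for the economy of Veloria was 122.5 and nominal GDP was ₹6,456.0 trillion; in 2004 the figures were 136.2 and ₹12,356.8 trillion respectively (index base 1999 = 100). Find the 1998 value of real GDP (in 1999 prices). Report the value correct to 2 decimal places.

Real GDP = Nominal / (implicit price deflator/100) = 6456.0 / 1.225 = 5270.20.

₹5,270.20 trillion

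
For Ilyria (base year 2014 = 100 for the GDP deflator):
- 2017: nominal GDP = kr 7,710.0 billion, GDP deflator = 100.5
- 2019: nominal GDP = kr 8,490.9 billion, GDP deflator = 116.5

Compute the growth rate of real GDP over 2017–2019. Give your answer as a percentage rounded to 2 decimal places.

Real GDP 2017 = 7710.0 / 1.005 = 7671.64.
Real GDP 2019 = 8490.9 / 1.165 = 7288.33.
Real growth = 7288.33 / 7671.64 − 1 = -0.0500.

-5.00%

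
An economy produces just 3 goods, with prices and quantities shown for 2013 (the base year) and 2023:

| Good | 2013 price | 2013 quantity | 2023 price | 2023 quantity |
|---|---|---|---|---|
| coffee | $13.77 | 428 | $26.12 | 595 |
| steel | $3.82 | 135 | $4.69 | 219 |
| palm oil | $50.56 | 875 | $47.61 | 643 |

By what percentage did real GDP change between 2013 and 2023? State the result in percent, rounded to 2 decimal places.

Real GDP 2013 = Nominal GDP 2013 = 13.77·428 + 3.82·135 + 50.56·875 = 50649.26.
Real GDP 2023 (at 2013 prices) = 13.77·595 + 3.82·219 + 50.56·643 = 41539.81.
Real growth = 41539.81/50649.26 − 1 = -0.1799.

-17.99%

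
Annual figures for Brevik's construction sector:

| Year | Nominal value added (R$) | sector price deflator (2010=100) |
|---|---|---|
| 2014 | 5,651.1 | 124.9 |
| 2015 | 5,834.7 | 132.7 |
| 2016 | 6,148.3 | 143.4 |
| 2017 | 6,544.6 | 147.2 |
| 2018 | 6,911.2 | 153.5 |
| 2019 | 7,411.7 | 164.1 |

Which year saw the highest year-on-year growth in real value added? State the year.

2015: real = 5834.7/1.327 = 4396.91; growth vs 2014 (4524.50) = -2.82%.
2016: real = 6148.3/1.434 = 4287.52; growth vs 2015 (4396.91) = -2.49%.
2017: real = 6544.6/1.472 = 4446.06; growth vs 2016 (4287.52) = 3.70%.
2018: real = 6911.2/1.535 = 4502.41; growth vs 2017 (4446.06) = 1.27%.
2019: real = 7411.7/1.641 = 4516.58; growth vs 2018 (4502.41) = 0.31%.

2017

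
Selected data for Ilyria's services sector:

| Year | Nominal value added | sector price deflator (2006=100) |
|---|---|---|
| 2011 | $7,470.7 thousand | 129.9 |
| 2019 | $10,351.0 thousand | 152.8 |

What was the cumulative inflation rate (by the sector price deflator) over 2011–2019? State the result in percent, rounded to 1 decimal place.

Price-level change = 152.8 / 129.9 − 1 = 0.1763.

17.6%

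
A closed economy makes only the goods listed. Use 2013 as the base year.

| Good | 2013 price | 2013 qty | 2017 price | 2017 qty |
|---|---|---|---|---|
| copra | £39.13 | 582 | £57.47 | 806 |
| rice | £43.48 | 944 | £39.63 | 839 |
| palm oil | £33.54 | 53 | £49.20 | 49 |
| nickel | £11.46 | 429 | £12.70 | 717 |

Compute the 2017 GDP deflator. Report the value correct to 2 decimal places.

116.96

Nominal GDP 2017 = 57.47·806 + 39.63·839 + 49.20·49 + 12.70·717 = 91087.09.
Real GDP 2017 (at 2013 prices) = 39.13·806 + 43.48·839 + 33.54·49 + 11.46·717 = 77878.78.
Deflator = Nominal/Real × 100 = 91087.09/77878.78 × 100 = 116.960.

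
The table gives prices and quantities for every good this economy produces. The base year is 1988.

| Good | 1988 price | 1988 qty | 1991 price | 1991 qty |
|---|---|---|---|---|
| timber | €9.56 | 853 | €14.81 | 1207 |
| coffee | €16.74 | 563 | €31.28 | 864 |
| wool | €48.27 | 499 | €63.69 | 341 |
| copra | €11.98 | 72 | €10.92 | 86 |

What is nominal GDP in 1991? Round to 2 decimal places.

€67559.00

Nominal GDP 1991 = Σ (p_1991 × q_1991) = 14.81·1207 + 31.28·864 + 63.69·341 + 10.92·86 = 67559.00.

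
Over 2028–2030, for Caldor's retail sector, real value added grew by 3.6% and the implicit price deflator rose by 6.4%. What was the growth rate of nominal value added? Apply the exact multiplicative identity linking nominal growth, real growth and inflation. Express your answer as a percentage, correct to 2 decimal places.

10.23%

(1 + g_nom) = (1 + g_real)(1 + π) = 1.0360 × 1.0640 = 1.10230.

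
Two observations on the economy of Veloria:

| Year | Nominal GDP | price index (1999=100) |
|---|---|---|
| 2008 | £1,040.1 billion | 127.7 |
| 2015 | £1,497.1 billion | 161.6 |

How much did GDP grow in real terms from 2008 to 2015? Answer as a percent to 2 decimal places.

Deflate each year: 2008 → 1040.1/1.277 = 814.49; 2015 → 1497.1/1.616 = 926.42.
So real GDP changed by 926.42/814.49 − 1 = 0.1374, i.e. 13.74%.

13.74%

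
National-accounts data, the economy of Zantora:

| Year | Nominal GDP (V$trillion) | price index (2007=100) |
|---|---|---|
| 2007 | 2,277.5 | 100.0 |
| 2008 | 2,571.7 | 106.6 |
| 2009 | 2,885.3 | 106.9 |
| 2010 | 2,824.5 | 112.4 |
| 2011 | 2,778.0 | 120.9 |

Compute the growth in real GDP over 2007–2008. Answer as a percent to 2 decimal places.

5.93%

Real GDP 2007 = 2277.5/1.000 = 2277.50.
Real GDP 2008 = 2571.7/1.066 = 2412.48.
Change = 2412.48/2277.50 − 1 = 0.0593.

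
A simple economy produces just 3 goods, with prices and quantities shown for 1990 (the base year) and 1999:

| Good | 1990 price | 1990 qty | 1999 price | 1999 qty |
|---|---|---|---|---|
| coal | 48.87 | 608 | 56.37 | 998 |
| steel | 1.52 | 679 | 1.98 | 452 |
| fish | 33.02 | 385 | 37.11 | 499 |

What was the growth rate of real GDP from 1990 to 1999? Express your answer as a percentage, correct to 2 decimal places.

51.73%

Real GDP 1990 = Nominal GDP 1990 = 48.87·608 + 1.52·679 + 33.02·385 = 43457.74.
Real GDP 1999 (at 1990 prices) = 48.87·998 + 1.52·452 + 33.02·499 = 65936.28.
Real growth = 65936.28/43457.74 − 1 = 0.5173.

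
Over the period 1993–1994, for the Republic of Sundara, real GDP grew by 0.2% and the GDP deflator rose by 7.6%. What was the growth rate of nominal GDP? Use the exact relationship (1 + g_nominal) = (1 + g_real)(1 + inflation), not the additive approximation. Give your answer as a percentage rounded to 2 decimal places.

7.82%

(1 + g_nom) = (1 + g_real)(1 + π) = 1.0020 × 1.0760 = 1.07815.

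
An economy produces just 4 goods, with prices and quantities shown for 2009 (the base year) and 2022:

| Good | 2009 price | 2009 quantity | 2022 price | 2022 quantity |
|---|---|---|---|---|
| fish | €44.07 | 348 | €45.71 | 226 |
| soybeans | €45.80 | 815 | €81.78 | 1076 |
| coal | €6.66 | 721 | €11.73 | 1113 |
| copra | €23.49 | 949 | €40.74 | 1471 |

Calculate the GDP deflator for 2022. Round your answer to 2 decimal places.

169.27

Nominal GDP 2022 = 45.71·226 + 81.78·1076 + 11.73·1113 + 40.74·1471 = 171309.77.
Real GDP 2022 (at 2009 prices) = 44.07·226 + 45.80·1076 + 6.66·1113 + 23.49·1471 = 101206.99.
Deflator = Nominal/Real × 100 = 171309.77/101206.99 × 100 = 169.267.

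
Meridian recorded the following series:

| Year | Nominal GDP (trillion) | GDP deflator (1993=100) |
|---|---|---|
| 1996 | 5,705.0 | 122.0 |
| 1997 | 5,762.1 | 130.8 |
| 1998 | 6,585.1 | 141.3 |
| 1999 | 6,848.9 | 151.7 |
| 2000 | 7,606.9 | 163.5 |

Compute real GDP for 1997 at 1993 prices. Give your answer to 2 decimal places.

4,405.28 trillion

Real GDP 1997 = 5762.1 / 1.308 = 4405.28.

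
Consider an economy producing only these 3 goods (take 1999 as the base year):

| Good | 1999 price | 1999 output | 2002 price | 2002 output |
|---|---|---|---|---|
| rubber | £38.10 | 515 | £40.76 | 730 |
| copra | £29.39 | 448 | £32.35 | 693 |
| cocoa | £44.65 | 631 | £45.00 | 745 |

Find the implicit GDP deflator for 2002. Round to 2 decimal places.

Nominal GDP 2002 = 40.76·730 + 32.35·693 + 45.00·745 = 85698.35.
Real GDP 2002 (at 1999 prices) = 38.10·730 + 29.39·693 + 44.65·745 = 81444.52.
Deflator = Nominal/Real × 100 = 85698.35/81444.52 × 100 = 105.223.

105.22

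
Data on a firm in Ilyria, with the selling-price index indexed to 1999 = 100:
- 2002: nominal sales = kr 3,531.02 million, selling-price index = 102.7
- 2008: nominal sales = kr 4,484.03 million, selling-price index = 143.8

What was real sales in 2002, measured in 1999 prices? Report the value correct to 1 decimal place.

kr 3,438.2 million

Real sales = Nominal / (selling-price index/100) = 3531.02 / 1.027 = 3438.19.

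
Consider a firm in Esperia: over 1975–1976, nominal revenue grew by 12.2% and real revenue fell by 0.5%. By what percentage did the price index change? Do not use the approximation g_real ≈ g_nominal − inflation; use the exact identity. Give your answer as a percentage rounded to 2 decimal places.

12.76%

(1 + g_nom) = (1 + g_real)(1 + π), so π = 1.1220 / 0.9950 − 1 = 0.12764.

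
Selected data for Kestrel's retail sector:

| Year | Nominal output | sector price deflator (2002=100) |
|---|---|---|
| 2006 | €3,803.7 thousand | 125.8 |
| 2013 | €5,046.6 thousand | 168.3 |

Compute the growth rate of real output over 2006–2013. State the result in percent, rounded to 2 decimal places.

Deflate each year: 2006 → 3803.7/1.258 = 3023.61; 2013 → 5046.6/1.683 = 2998.57.
So real output changed by 2998.57/3023.61 − 1 = -0.0083, i.e. -0.83%.

-0.83%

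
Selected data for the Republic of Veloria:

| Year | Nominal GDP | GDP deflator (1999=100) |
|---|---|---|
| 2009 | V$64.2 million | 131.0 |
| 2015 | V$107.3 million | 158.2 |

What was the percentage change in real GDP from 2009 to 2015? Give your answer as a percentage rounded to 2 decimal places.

Real GDP 2009 = 64.2 / 1.310 = 49.01.
Real GDP 2015 = 107.3 / 1.582 = 67.83.
Real growth = 67.83 / 49.01 − 1 = 0.3840.

38.40%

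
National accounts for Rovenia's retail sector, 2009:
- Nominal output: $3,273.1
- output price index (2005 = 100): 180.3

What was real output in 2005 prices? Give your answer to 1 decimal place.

Real output = Nominal / (output price index/100) = 3273.1 / 1.803 = 1815.36.

$1,815.4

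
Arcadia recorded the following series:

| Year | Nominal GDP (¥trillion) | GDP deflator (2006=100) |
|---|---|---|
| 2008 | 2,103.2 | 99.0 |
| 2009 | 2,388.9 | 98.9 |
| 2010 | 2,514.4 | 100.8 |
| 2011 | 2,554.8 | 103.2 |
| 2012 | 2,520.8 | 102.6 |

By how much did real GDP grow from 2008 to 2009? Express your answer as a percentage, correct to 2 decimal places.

Real GDP 2008 = 2103.2/0.990 = 2124.44.
Real GDP 2009 = 2388.9/0.989 = 2415.47.
Change = 2415.47/2124.44 − 1 = 0.1370.

13.70%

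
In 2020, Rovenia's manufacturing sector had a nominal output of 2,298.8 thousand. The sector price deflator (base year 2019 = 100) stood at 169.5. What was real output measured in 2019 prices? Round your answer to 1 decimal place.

1,356.2 thousand

Real output = Nominal / (sector price deflator/100) = 2298.8 / 1.695 = 1356.22.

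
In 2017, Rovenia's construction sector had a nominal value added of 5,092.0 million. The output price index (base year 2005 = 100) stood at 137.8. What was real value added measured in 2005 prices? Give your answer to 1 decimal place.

3,695.2 million

Real value added = Nominal / (output price index/100) = 5092.0 / 1.378 = 3695.21.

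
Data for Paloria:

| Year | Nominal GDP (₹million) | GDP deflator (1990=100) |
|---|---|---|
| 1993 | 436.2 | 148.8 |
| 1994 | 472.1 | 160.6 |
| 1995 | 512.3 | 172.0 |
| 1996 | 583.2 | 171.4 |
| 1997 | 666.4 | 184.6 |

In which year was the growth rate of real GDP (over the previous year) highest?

1994: real = 472.1/1.606 = 293.96; growth vs 1993 (293.15) = 0.28%.
1995: real = 512.3/1.720 = 297.85; growth vs 1994 (293.96) = 1.32%.
1996: real = 583.2/1.714 = 340.26; growth vs 1995 (297.85) = 14.24%.
1997: real = 666.4/1.846 = 361.00; growth vs 1996 (340.26) = 6.10%.

1996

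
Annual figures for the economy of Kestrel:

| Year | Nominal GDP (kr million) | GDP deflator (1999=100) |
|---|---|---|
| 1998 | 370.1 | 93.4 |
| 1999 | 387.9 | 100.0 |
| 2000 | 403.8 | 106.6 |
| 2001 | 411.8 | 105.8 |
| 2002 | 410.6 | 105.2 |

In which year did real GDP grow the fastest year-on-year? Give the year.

2001

1999: real = 387.9/1.000 = 387.90; growth vs 1998 (396.25) = -2.11%.
2000: real = 403.8/1.066 = 378.80; growth vs 1999 (387.90) = -2.35%.
2001: real = 411.8/1.058 = 389.22; growth vs 2000 (378.80) = 2.75%.
2002: real = 410.6/1.052 = 390.30; growth vs 2001 (389.22) = 0.28%.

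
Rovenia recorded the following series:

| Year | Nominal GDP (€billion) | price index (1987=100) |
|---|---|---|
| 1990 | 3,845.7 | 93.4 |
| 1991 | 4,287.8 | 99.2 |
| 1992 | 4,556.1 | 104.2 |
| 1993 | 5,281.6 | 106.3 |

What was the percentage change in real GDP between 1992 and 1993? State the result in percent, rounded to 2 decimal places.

13.63%

Real GDP 1992 = 4556.1/1.042 = 4372.46.
Real GDP 1993 = 5281.6/1.063 = 4968.58.
Change = 4968.58/4372.46 − 1 = 0.1363.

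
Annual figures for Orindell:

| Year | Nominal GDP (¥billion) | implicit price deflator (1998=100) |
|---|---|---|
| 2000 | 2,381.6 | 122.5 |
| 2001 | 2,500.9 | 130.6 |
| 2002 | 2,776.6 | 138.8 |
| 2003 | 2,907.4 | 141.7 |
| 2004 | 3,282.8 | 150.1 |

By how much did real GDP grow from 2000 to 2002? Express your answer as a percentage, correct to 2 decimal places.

2.89%

Real GDP 2000 = 2381.6/1.225 = 1944.16.
Real GDP 2002 = 2776.6/1.388 = 2000.43.
Change = 2000.43/1944.16 − 1 = 0.0289.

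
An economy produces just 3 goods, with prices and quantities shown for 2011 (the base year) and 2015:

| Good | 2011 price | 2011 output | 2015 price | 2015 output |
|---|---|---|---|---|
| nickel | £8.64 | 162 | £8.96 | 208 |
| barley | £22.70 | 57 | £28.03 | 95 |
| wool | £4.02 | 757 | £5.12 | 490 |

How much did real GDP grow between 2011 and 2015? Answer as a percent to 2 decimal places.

Real GDP 2011 = Nominal GDP 2011 = 8.64·162 + 22.70·57 + 4.02·757 = 5736.72.
Real GDP 2015 (at 2011 prices) = 8.64·208 + 22.70·95 + 4.02·490 = 5923.42.
Real growth = 5923.42/5736.72 − 1 = 0.0325.

3.25%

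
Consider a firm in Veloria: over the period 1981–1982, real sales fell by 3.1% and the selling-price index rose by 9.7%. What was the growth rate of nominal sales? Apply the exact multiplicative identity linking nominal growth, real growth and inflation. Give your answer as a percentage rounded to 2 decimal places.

(1 + g_nom) = (1 + g_real)(1 + π) = 0.9690 × 1.0970 = 1.06299.

6.30%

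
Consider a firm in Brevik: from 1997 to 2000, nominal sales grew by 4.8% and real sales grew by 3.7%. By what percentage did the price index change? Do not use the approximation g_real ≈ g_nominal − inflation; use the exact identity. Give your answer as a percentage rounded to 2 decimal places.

1.06%

(1 + g_nom) = (1 + g_real)(1 + π), so π = 1.0480 / 1.0370 − 1 = 0.01061.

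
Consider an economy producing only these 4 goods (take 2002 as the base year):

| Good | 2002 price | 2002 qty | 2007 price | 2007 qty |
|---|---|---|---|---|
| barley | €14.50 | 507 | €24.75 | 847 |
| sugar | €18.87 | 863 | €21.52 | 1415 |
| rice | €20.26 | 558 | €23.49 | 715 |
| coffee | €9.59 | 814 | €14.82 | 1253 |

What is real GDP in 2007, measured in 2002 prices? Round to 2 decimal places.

€65484.72

Real GDP 2007 = Σ (p_2002 × q_2007) = 14.50·847 + 18.87·1415 + 20.26·715 + 9.59·1253 = 65484.72.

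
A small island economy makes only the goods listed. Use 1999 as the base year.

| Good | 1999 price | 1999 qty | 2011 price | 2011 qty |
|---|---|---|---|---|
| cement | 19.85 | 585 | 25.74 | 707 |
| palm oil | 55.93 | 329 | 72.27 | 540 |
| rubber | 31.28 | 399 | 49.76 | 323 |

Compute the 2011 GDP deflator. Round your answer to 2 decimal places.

134.89

Nominal GDP 2011 = 25.74·707 + 72.27·540 + 49.76·323 = 73296.46.
Real GDP 2011 (at 1999 prices) = 19.85·707 + 55.93·540 + 31.28·323 = 54339.59.
Deflator = Nominal/Real × 100 = 73296.46/54339.59 × 100 = 134.886.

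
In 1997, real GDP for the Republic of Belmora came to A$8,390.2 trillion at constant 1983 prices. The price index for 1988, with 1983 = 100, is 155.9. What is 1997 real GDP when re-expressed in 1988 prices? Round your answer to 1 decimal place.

Real GDP in 1988 prices = Real GDP in 1983 prices × (P_1988/P_1983) = 8390.2 × 1.559 = 13080.32.

A$13,080.3 trillion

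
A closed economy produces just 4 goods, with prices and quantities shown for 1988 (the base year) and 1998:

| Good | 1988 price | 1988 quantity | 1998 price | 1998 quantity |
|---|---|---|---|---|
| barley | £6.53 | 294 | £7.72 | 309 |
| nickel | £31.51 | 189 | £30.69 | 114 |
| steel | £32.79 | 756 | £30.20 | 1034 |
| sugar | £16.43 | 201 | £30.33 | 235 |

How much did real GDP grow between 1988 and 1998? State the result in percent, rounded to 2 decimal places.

20.60%

Real GDP 1988 = Nominal GDP 1988 = 6.53·294 + 31.51·189 + 32.79·756 + 16.43·201 = 35966.88.
Real GDP 1998 (at 1988 prices) = 6.53·309 + 31.51·114 + 32.79·1034 + 16.43·235 = 43375.82.
Real growth = 43375.82/35966.88 − 1 = 0.2060.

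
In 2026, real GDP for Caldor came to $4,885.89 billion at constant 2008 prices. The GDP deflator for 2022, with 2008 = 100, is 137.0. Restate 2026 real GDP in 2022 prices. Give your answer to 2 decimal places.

Real GDP in 2022 prices = Real GDP in 2008 prices × (P_2022/P_2008) = 4885.89 × 1.370 = 6693.67.

$6,693.67 billion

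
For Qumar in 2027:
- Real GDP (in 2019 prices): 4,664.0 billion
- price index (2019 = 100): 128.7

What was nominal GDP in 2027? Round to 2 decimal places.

6,002.57 billion

Nominal GDP = Real × (price index/100) = 4664.0 × 1.287 = 6002.57.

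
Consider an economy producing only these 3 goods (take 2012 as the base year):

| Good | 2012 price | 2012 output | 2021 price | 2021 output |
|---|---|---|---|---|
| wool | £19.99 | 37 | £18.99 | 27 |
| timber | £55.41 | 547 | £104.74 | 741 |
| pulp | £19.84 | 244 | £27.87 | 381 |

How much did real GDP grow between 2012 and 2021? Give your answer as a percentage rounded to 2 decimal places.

36.97%

Real GDP 2012 = Nominal GDP 2012 = 19.99·37 + 55.41·547 + 19.84·244 = 35889.86.
Real GDP 2021 (at 2012 prices) = 19.99·27 + 55.41·741 + 19.84·381 = 49157.58.
Real growth = 49157.58/35889.86 − 1 = 0.3697.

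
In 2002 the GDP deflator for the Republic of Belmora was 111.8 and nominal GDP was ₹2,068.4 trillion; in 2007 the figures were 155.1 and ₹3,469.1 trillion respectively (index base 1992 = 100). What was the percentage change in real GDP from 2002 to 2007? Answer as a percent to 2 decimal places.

Deflate each year: 2002 → 2068.4/1.118 = 1850.09; 2007 → 3469.1/1.551 = 2236.69.
So real GDP changed by 2236.69/1850.09 − 1 = 0.2090, i.e. 20.90%.

20.90%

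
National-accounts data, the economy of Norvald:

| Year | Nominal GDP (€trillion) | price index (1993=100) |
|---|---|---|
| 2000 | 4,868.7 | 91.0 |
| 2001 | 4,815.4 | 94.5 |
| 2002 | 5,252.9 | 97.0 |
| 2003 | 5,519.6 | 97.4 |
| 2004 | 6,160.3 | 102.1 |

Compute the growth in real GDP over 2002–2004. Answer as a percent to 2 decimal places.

11.42%

Real GDP 2002 = 5252.9/0.970 = 5415.36.
Real GDP 2004 = 6160.3/1.021 = 6033.59.
Change = 6033.59/5415.36 − 1 = 0.1142.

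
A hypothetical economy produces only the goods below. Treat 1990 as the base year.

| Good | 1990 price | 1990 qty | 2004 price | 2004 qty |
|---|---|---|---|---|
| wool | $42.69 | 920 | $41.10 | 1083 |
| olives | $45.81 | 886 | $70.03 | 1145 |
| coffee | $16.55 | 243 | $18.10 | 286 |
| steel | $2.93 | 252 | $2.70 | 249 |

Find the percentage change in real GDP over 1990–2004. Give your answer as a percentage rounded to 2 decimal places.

23.07%

Real GDP 1990 = Nominal GDP 1990 = 42.69·920 + 45.81·886 + 16.55·243 + 2.93·252 = 84622.47.
Real GDP 2004 (at 1990 prices) = 42.69·1083 + 45.81·1145 + 16.55·286 + 2.93·249 = 104148.59.
Real growth = 104148.59/84622.47 − 1 = 0.2307.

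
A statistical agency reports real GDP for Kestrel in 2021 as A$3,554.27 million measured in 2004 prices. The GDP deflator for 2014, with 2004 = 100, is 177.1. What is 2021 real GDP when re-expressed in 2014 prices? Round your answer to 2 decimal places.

A$6,294.61 million

Real GDP in 2014 prices = Real GDP in 2004 prices × (P_2014/P_2004) = 3554.27 × 1.771 = 6294.61.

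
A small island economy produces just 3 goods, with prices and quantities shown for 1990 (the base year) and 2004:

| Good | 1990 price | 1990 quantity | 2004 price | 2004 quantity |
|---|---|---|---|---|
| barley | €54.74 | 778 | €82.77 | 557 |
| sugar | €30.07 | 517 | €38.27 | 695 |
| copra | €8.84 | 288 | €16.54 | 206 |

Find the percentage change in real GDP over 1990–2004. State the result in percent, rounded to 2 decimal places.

Real GDP 1990 = Nominal GDP 1990 = 54.74·778 + 30.07·517 + 8.84·288 = 60679.83.
Real GDP 2004 (at 1990 prices) = 54.74·557 + 30.07·695 + 8.84·206 = 53209.87.
Real growth = 53209.87/60679.83 − 1 = -0.1231.

-12.31%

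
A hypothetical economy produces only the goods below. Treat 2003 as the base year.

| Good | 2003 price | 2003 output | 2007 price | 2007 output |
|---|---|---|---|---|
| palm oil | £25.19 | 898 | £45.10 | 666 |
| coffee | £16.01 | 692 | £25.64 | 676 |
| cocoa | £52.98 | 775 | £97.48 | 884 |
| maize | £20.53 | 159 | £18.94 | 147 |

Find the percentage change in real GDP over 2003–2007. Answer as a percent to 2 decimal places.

-0.73%

Real GDP 2003 = Nominal GDP 2003 = 25.19·898 + 16.01·692 + 52.98·775 + 20.53·159 = 78023.31.
Real GDP 2007 (at 2003 prices) = 25.19·666 + 16.01·676 + 52.98·884 + 20.53·147 = 77451.53.
Real growth = 77451.53/78023.31 − 1 = -0.0073.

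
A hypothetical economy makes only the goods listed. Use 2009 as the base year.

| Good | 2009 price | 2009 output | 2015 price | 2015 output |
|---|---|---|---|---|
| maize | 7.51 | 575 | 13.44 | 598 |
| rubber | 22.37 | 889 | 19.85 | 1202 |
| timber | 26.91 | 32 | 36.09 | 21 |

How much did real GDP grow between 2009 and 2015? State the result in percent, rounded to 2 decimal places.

27.44%

Real GDP 2009 = Nominal GDP 2009 = 7.51·575 + 22.37·889 + 26.91·32 = 25066.30.
Real GDP 2015 (at 2009 prices) = 7.51·598 + 22.37·1202 + 26.91·21 = 31944.83.
Real growth = 31944.83/25066.30 − 1 = 0.2744.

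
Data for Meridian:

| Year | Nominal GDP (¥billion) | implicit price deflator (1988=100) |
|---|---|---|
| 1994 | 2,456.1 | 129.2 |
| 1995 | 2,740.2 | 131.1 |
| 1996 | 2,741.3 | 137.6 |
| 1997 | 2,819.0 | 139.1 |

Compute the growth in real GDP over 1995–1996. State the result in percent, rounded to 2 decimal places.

Real GDP 1995 = 2740.2/1.311 = 2090.16.
Real GDP 1996 = 2741.3/1.376 = 1992.22.
Change = 1992.22/2090.16 − 1 = -0.0469.

-4.69%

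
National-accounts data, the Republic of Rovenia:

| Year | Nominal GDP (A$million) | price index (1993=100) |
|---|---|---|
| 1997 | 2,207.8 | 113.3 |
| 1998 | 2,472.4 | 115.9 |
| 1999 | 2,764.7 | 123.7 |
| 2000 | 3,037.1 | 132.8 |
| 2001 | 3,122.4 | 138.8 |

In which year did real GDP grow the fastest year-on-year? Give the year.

1998: real = 2472.4/1.159 = 2133.22; growth vs 1997 (1948.63) = 9.47%.
1999: real = 2764.7/1.237 = 2235.00; growth vs 1998 (2133.22) = 4.77%.
2000: real = 3037.1/1.328 = 2286.97; growth vs 1999 (2235.00) = 2.33%.
2001: real = 3122.4/1.388 = 2249.57; growth vs 2000 (2286.97) = -1.64%.

1998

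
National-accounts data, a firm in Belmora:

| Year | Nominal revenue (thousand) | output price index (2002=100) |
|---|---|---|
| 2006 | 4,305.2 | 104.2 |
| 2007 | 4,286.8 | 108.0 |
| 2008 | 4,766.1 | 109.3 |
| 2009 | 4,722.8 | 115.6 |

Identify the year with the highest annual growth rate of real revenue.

2008

2007: real = 4286.8/1.080 = 3969.26; growth vs 2006 (4131.67) = -3.93%.
2008: real = 4766.1/1.093 = 4360.57; growth vs 2007 (3969.26) = 9.86%.
2009: real = 4722.8/1.156 = 4085.47; growth vs 2008 (4360.57) = -6.31%.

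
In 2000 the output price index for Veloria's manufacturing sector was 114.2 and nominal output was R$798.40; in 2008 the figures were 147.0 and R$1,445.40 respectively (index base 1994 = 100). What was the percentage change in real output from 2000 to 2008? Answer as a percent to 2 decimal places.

40.64%

Real output 2000 = 798.40 / 1.142 = 699.12.
Real output 2008 = 1445.40 / 1.470 = 983.27.
Real growth = 983.27 / 699.12 − 1 = 0.4064.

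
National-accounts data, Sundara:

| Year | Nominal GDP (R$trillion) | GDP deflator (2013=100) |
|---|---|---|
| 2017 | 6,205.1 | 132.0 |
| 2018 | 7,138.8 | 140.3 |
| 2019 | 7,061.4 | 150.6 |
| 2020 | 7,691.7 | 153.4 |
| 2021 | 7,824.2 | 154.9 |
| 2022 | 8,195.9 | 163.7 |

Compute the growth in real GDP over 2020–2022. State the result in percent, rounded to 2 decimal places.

Real GDP 2020 = 7691.7/1.534 = 5014.15.
Real GDP 2022 = 8195.9/1.637 = 5006.66.
Change = 5006.66/5014.15 − 1 = -0.0015.

-0.15%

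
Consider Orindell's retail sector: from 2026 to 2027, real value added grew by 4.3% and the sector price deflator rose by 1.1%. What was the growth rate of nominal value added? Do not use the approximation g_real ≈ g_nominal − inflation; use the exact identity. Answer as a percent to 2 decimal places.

5.45%

(1 + g_nom) = (1 + g_real)(1 + π) = 1.0430 × 1.0110 = 1.05447.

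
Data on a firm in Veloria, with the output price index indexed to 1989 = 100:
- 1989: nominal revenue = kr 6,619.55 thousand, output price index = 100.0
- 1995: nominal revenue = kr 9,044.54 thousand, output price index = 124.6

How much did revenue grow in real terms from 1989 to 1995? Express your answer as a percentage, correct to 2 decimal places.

9.66%

Deflate each year: 1989 → 6619.55/1.000 = 6619.55; 1995 → 9044.54/1.246 = 7258.86.
So real revenue changed by 7258.86/6619.55 − 1 = 0.0966, i.e. 9.66%.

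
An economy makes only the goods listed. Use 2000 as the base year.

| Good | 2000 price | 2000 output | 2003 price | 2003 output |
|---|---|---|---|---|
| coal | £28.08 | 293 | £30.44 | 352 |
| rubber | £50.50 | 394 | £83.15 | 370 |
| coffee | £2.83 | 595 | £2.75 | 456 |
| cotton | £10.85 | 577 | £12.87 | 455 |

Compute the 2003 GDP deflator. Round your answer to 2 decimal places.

139.64

Nominal GDP 2003 = 30.44·352 + 83.15·370 + 2.75·456 + 12.87·455 = 48590.23.
Real GDP 2003 (at 2000 prices) = 28.08·352 + 50.50·370 + 2.83·456 + 10.85·455 = 34796.39.
Deflator = Nominal/Real × 100 = 48590.23/34796.39 × 100 = 139.642.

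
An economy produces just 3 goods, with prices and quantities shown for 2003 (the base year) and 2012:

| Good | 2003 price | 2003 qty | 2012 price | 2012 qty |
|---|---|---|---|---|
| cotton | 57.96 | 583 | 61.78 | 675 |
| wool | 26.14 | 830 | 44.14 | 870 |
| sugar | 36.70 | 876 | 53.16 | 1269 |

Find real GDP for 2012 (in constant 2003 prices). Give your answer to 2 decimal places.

Real GDP 2012 = Σ (p_2003 × q_2012) = 57.96·675 + 26.14·870 + 36.70·1269 = 108437.10.

108437.10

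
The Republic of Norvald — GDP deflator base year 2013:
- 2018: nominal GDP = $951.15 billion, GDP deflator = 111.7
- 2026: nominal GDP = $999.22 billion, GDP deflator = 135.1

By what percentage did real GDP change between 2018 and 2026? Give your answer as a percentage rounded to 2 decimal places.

Deflate each year: 2018 → 951.15/1.117 = 851.52; 2026 → 999.22/1.351 = 739.62.
So real GDP changed by 739.62/851.52 − 1 = -0.1314, i.e. -13.14%.

-13.14%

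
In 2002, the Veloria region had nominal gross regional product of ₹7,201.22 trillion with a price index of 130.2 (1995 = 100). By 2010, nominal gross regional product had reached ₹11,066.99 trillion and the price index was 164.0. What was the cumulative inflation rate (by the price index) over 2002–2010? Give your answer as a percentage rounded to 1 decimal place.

26.0%

Price-level change = 164.0 / 130.2 − 1 = 0.2596.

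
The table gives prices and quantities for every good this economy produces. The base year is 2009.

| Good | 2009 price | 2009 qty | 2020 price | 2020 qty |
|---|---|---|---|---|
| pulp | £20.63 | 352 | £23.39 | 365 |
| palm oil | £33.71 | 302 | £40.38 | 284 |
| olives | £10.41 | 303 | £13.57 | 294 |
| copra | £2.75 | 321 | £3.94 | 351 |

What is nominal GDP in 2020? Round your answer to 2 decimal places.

£25377.79

Nominal GDP 2020 = Σ (p_2020 × q_2020) = 23.39·365 + 40.38·284 + 13.57·294 + 3.94·351 = 25377.79.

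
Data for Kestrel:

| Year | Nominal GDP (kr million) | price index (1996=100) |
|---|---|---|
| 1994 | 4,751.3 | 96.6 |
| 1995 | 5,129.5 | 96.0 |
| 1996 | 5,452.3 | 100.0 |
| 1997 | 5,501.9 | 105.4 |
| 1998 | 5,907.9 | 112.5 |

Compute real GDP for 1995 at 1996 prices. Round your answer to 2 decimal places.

Real GDP 1995 = 5129.5 / 0.960 = 5343.23.

kr 5,343.23 million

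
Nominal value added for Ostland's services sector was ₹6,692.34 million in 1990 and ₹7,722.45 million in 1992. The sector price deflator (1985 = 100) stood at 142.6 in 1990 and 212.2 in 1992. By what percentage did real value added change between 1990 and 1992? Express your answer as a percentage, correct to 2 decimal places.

-22.46%

Deflate each year: 1990 → 6692.34/1.426 = 4693.09; 1992 → 7722.45/2.122 = 3639.23.
So real value added changed by 3639.23/4693.09 − 1 = -0.2246, i.e. -22.46%.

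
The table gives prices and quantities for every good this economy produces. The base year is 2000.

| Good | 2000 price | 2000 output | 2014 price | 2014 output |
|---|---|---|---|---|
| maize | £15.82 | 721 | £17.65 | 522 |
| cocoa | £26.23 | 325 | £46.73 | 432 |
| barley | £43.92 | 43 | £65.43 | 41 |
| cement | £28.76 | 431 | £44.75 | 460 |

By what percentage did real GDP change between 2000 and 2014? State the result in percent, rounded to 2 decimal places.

1.18%

Real GDP 2000 = Nominal GDP 2000 = 15.82·721 + 26.23·325 + 43.92·43 + 28.76·431 = 34215.09.
Real GDP 2014 (at 2000 prices) = 15.82·522 + 26.23·432 + 43.92·41 + 28.76·460 = 34619.72.
Real growth = 34619.72/34215.09 − 1 = 0.0118.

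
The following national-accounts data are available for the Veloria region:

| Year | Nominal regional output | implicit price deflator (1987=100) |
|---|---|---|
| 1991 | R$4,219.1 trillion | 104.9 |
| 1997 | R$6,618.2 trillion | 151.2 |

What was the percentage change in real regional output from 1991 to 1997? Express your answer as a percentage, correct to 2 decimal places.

8.83%

Deflate each year: 1991 → 4219.1/1.049 = 4022.02; 1997 → 6618.2/1.512 = 4377.12.
So real regional output changed by 4377.12/4022.02 − 1 = 0.0883, i.e. 8.83%.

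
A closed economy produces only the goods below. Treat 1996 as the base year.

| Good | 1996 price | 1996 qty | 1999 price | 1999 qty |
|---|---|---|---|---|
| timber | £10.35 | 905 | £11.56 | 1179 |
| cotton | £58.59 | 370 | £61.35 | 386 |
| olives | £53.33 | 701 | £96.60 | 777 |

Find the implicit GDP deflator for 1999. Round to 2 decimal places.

147.36

Nominal GDP 1999 = 11.56·1179 + 61.35·386 + 96.60·777 = 112368.54.
Real GDP 1999 (at 1996 prices) = 10.35·1179 + 58.59·386 + 53.33·777 = 76255.80.
Deflator = Nominal/Real × 100 = 112368.54/76255.80 × 100 = 147.357.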